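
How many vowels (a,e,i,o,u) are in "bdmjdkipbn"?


Input: bdmjdkipbn
Checking each character:
  'b' at position 0: consonant
  'd' at position 1: consonant
  'm' at position 2: consonant
  'j' at position 3: consonant
  'd' at position 4: consonant
  'k' at position 5: consonant
  'i' at position 6: vowel (running total: 1)
  'p' at position 7: consonant
  'b' at position 8: consonant
  'n' at position 9: consonant
Total vowels: 1

1


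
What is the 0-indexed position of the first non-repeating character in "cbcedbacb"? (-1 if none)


Input: cbcedbacb
Character frequencies:
  'a': 1
  'b': 3
  'c': 3
  'd': 1
  'e': 1
Scanning left to right for freq == 1:
  Position 0 ('c'): freq=3, skip
  Position 1 ('b'): freq=3, skip
  Position 2 ('c'): freq=3, skip
  Position 3 ('e'): unique! => answer = 3

3


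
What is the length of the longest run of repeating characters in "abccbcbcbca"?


Input: "abccbcbcbca"
Scanning for longest run:
  Position 1 ('b'): new char, reset run to 1
  Position 2 ('c'): new char, reset run to 1
  Position 3 ('c'): continues run of 'c', length=2
  Position 4 ('b'): new char, reset run to 1
  Position 5 ('c'): new char, reset run to 1
  Position 6 ('b'): new char, reset run to 1
  Position 7 ('c'): new char, reset run to 1
  Position 8 ('b'): new char, reset run to 1
  Position 9 ('c'): new char, reset run to 1
  Position 10 ('a'): new char, reset run to 1
Longest run: 'c' with length 2

2


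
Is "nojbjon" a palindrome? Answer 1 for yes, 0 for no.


Input: nojbjon
Reversed: nojbjon
  Compare pos 0 ('n') with pos 6 ('n'): match
  Compare pos 1 ('o') with pos 5 ('o'): match
  Compare pos 2 ('j') with pos 4 ('j'): match
Result: palindrome

1


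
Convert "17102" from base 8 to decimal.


Input: "17102" in base 8
Positional expansion:
  Digit '1' (value 1) x 8^4 = 4096
  Digit '7' (value 7) x 8^3 = 3584
  Digit '1' (value 1) x 8^2 = 64
  Digit '0' (value 0) x 8^1 = 0
  Digit '2' (value 2) x 8^0 = 2
Sum = 7746

7746


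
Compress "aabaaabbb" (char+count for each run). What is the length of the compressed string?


Input: aabaaabbb
Runs:
  'a' x 2 => "a2"
  'b' x 1 => "b1"
  'a' x 3 => "a3"
  'b' x 3 => "b3"
Compressed: "a2b1a3b3"
Compressed length: 8

8


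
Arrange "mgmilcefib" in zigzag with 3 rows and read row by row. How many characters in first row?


Zigzag "mgmilcefib" into 3 rows:
Placing characters:
  'm' => row 0
  'g' => row 1
  'm' => row 2
  'i' => row 1
  'l' => row 0
  'c' => row 1
  'e' => row 2
  'f' => row 1
  'i' => row 0
  'b' => row 1
Rows:
  Row 0: "mli"
  Row 1: "gicfb"
  Row 2: "me"
First row length: 3

3


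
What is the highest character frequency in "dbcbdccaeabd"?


Input: dbcbdccaeabd
Character counts:
  'a': 2
  'b': 3
  'c': 3
  'd': 3
  'e': 1
Maximum frequency: 3

3


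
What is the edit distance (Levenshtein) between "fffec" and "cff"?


Computing edit distance: "fffec" -> "cff"
DP table:
           c    f    f
      0    1    2    3
  f   1    1    1    2
  f   2    2    1    1
  f   3    3    2    1
  e   4    4    3    2
  c   5    4    4    3
Edit distance = dp[5][3] = 3

3


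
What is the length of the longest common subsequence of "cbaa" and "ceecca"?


LCS of "cbaa" and "ceecca"
DP table:
           c    e    e    c    c    a
      0    0    0    0    0    0    0
  c   0    1    1    1    1    1    1
  b   0    1    1    1    1    1    1
  a   0    1    1    1    1    1    2
  a   0    1    1    1    1    1    2
LCS length = dp[4][6] = 2

2


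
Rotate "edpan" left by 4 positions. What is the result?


Input: "edpan", rotate left by 4
First 4 characters: "edpa"
Remaining characters: "n"
Concatenate remaining + first: "n" + "edpa" = "nedpa"

nedpa


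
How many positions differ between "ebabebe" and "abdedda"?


Comparing "ebabebe" and "abdedda" position by position:
  Position 0: 'e' vs 'a' => DIFFER
  Position 1: 'b' vs 'b' => same
  Position 2: 'a' vs 'd' => DIFFER
  Position 3: 'b' vs 'e' => DIFFER
  Position 4: 'e' vs 'd' => DIFFER
  Position 5: 'b' vs 'd' => DIFFER
  Position 6: 'e' vs 'a' => DIFFER
Positions that differ: 6

6


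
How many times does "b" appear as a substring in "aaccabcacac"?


Searching for "b" in "aaccabcacac"
Scanning each position:
  Position 0: "a" => no
  Position 1: "a" => no
  Position 2: "c" => no
  Position 3: "c" => no
  Position 4: "a" => no
  Position 5: "b" => MATCH
  Position 6: "c" => no
  Position 7: "a" => no
  Position 8: "c" => no
  Position 9: "a" => no
  Position 10: "c" => no
Total occurrences: 1

1


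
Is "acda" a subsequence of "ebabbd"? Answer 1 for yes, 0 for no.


Check if "acda" is a subsequence of "ebabbd"
Greedy scan:
  Position 0 ('e'): no match needed
  Position 1 ('b'): no match needed
  Position 2 ('a'): matches sub[0] = 'a'
  Position 3 ('b'): no match needed
  Position 4 ('b'): no match needed
  Position 5 ('d'): no match needed
Only matched 1/4 characters => not a subsequence

0


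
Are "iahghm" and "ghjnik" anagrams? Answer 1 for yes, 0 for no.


Strings: "iahghm", "ghjnik"
Sorted first:  aghhim
Sorted second: ghijkn
Differ at position 0: 'a' vs 'g' => not anagrams

0


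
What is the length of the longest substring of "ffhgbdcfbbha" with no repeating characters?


Input: "ffhgbdcfbbha"
Sliding window (track last position of each char):
  Position 0 ('f'): window [0,0] length 1 -- new best
  Position 1 ('f'): repeat (last at 0), move window start to 1
  Position 1 ('f'): window [1,1] length 1
  Position 2 ('h'): window [1,2] length 2 -- new best
  Position 3 ('g'): window [1,3] length 3 -- new best
  Position 4 ('b'): window [1,4] length 4 -- new best
  Position 5 ('d'): window [1,5] length 5 -- new best
  Position 6 ('c'): window [1,6] length 6 -- new best
  Position 7 ('f'): repeat (last at 1), move window start to 2
  Position 7 ('f'): window [2,7] length 6
  Position 8 ('b'): repeat (last at 4), move window start to 5
  Position 8 ('b'): window [5,8] length 4
  Position 9 ('b'): repeat (last at 8), move window start to 9
  Position 9 ('b'): window [9,9] length 1
  Position 10 ('h'): window [9,10] length 2
  Position 11 ('a'): window [9,11] length 3
Longest substring with no repeats: "fhgbdc" with length 6

6


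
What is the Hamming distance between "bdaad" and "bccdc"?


Comparing "bdaad" and "bccdc" position by position:
  Position 0: 'b' vs 'b' => same
  Position 1: 'd' vs 'c' => differ
  Position 2: 'a' vs 'c' => differ
  Position 3: 'a' vs 'd' => differ
  Position 4: 'd' vs 'c' => differ
Total differences (Hamming distance): 4

4


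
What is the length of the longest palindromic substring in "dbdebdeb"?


Input: "dbdebdeb"
Checking substrings for palindromes:
  [0:3] "dbd" (len 3) => palindrome
Longest palindromic substring: "dbd" with length 3

3


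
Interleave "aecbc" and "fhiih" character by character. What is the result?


Interleaving "aecbc" and "fhiih":
  Position 0: 'a' from first, 'f' from second => "af"
  Position 1: 'e' from first, 'h' from second => "eh"
  Position 2: 'c' from first, 'i' from second => "ci"
  Position 3: 'b' from first, 'i' from second => "bi"
  Position 4: 'c' from first, 'h' from second => "ch"
Result: afehcibich

afehcibich


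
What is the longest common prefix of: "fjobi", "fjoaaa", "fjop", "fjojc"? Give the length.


Words: fjobi, fjoaaa, fjop, fjojc
  Position 0: all 'f' => match
  Position 1: all 'j' => match
  Position 2: all 'o' => match
  Position 3: ('b', 'a', 'p', 'j') => mismatch, stop
LCP = "fjo" (length 3)

3


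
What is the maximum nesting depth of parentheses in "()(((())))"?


Input: "()(((())))"
Tracking depth:
  Position 0 '(': depth becomes 1
  Position 1 ')': depth becomes 0
  Position 2 '(': depth becomes 1
  Position 3 '(': depth becomes 2
  Position 4 '(': depth becomes 3
  Position 5 '(': depth becomes 4
  Position 6 ')': depth becomes 3
  Position 7 ')': depth becomes 2
  Position 8 ')': depth becomes 1
  Position 9 ')': depth becomes 0
Maximum depth reached: 4

4


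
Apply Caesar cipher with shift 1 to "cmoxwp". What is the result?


Caesar cipher: shift "cmoxwp" by 1
  'c' (pos 2) + 1 = pos 3 = 'd'
  'm' (pos 12) + 1 = pos 13 = 'n'
  'o' (pos 14) + 1 = pos 15 = 'p'
  'x' (pos 23) + 1 = pos 24 = 'y'
  'w' (pos 22) + 1 = pos 23 = 'x'
  'p' (pos 15) + 1 = pos 16 = 'q'
Result: dnpyxq

dnpyxq


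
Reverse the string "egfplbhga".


Input: egfplbhga
Reading characters right to left:
  Position 8: 'a'
  Position 7: 'g'
  Position 6: 'h'
  Position 5: 'b'
  Position 4: 'l'
  Position 3: 'p'
  Position 2: 'f'
  Position 1: 'g'
  Position 0: 'e'
Reversed: aghblpfge

aghblpfge


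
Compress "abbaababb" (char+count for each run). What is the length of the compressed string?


Input: abbaababb
Runs:
  'a' x 1 => "a1"
  'b' x 2 => "b2"
  'a' x 2 => "a2"
  'b' x 1 => "b1"
  'a' x 1 => "a1"
  'b' x 2 => "b2"
Compressed: "a1b2a2b1a1b2"
Compressed length: 12

12


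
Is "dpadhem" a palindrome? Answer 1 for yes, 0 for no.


Input: dpadhem
Reversed: mehdapd
  Compare pos 0 ('d') with pos 6 ('m'): MISMATCH
  Compare pos 1 ('p') with pos 5 ('e'): MISMATCH
  Compare pos 2 ('a') with pos 4 ('h'): MISMATCH
Result: not a palindrome

0


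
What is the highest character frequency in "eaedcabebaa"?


Input: eaedcabebaa
Character counts:
  'a': 4
  'b': 2
  'c': 1
  'd': 1
  'e': 3
Maximum frequency: 4

4


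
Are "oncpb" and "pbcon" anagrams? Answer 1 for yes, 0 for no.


Strings: "oncpb", "pbcon"
Sorted first:  bcnop
Sorted second: bcnop
Sorted forms match => anagrams

1


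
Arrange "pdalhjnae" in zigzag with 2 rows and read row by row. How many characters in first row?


Zigzag "pdalhjnae" into 2 rows:
Placing characters:
  'p' => row 0
  'd' => row 1
  'a' => row 0
  'l' => row 1
  'h' => row 0
  'j' => row 1
  'n' => row 0
  'a' => row 1
  'e' => row 0
Rows:
  Row 0: "pahne"
  Row 1: "dlja"
First row length: 5

5


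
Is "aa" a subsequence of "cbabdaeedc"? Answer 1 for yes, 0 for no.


Check if "aa" is a subsequence of "cbabdaeedc"
Greedy scan:
  Position 0 ('c'): no match needed
  Position 1 ('b'): no match needed
  Position 2 ('a'): matches sub[0] = 'a'
  Position 3 ('b'): no match needed
  Position 4 ('d'): no match needed
  Position 5 ('a'): matches sub[1] = 'a'
  Position 6 ('e'): no match needed
  Position 7 ('e'): no match needed
  Position 8 ('d'): no match needed
  Position 9 ('c'): no match needed
All 2 characters matched => is a subsequence

1


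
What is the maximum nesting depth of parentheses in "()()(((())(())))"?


Input: "()()(((())(())))"
Tracking depth:
  Position 0 '(': depth becomes 1
  Position 1 ')': depth becomes 0
  Position 2 '(': depth becomes 1
  Position 3 ')': depth becomes 0
  Position 4 '(': depth becomes 1
  Position 5 '(': depth becomes 2
  Position 6 '(': depth becomes 3
  Position 7 '(': depth becomes 4
  Position 8 ')': depth becomes 3
  Position 9 ')': depth becomes 2
  Position 10 '(': depth becomes 3
  Position 11 '(': depth becomes 4
  Position 12 ')': depth becomes 3
  Position 13 ')': depth becomes 2
  Position 14 ')': depth becomes 1
  Position 15 ')': depth becomes 0
Maximum depth reached: 4

4


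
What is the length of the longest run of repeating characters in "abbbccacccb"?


Input: "abbbccacccb"
Scanning for longest run:
  Position 1 ('b'): new char, reset run to 1
  Position 2 ('b'): continues run of 'b', length=2
  Position 3 ('b'): continues run of 'b', length=3
  Position 4 ('c'): new char, reset run to 1
  Position 5 ('c'): continues run of 'c', length=2
  Position 6 ('a'): new char, reset run to 1
  Position 7 ('c'): new char, reset run to 1
  Position 8 ('c'): continues run of 'c', length=2
  Position 9 ('c'): continues run of 'c', length=3
  Position 10 ('b'): new char, reset run to 1
Longest run: 'b' with length 3

3


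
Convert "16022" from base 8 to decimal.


Input: "16022" in base 8
Positional expansion:
  Digit '1' (value 1) x 8^4 = 4096
  Digit '6' (value 6) x 8^3 = 3072
  Digit '0' (value 0) x 8^2 = 0
  Digit '2' (value 2) x 8^1 = 16
  Digit '2' (value 2) x 8^0 = 2
Sum = 7186

7186


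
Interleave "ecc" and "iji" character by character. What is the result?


Interleaving "ecc" and "iji":
  Position 0: 'e' from first, 'i' from second => "ei"
  Position 1: 'c' from first, 'j' from second => "cj"
  Position 2: 'c' from first, 'i' from second => "ci"
Result: eicjci

eicjci


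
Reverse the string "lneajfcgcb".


Input: lneajfcgcb
Reading characters right to left:
  Position 9: 'b'
  Position 8: 'c'
  Position 7: 'g'
  Position 6: 'c'
  Position 5: 'f'
  Position 4: 'j'
  Position 3: 'a'
  Position 2: 'e'
  Position 1: 'n'
  Position 0: 'l'
Reversed: bcgcfjaenl

bcgcfjaenl


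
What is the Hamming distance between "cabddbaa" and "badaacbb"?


Comparing "cabddbaa" and "badaacbb" position by position:
  Position 0: 'c' vs 'b' => differ
  Position 1: 'a' vs 'a' => same
  Position 2: 'b' vs 'd' => differ
  Position 3: 'd' vs 'a' => differ
  Position 4: 'd' vs 'a' => differ
  Position 5: 'b' vs 'c' => differ
  Position 6: 'a' vs 'b' => differ
  Position 7: 'a' vs 'b' => differ
Total differences (Hamming distance): 7

7


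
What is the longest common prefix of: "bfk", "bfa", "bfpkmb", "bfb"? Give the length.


Words: bfk, bfa, bfpkmb, bfb
  Position 0: all 'b' => match
  Position 1: all 'f' => match
  Position 2: ('k', 'a', 'p', 'b') => mismatch, stop
LCP = "bf" (length 2)

2


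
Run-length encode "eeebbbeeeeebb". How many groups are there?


Input: eeebbbeeeeebb
Scanning for consecutive runs:
  Group 1: 'e' x 3 (positions 0-2)
  Group 2: 'b' x 3 (positions 3-5)
  Group 3: 'e' x 5 (positions 6-10)
  Group 4: 'b' x 2 (positions 11-12)
Total groups: 4

4


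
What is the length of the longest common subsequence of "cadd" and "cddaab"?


LCS of "cadd" and "cddaab"
DP table:
           c    d    d    a    a    b
      0    0    0    0    0    0    0
  c   0    1    1    1    1    1    1
  a   0    1    1    1    2    2    2
  d   0    1    2    2    2    2    2
  d   0    1    2    3    3    3    3
LCS length = dp[4][6] = 3

3


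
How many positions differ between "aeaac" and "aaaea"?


Comparing "aeaac" and "aaaea" position by position:
  Position 0: 'a' vs 'a' => same
  Position 1: 'e' vs 'a' => DIFFER
  Position 2: 'a' vs 'a' => same
  Position 3: 'a' vs 'e' => DIFFER
  Position 4: 'c' vs 'a' => DIFFER
Positions that differ: 3

3


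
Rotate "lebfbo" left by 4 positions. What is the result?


Input: "lebfbo", rotate left by 4
First 4 characters: "lebf"
Remaining characters: "bo"
Concatenate remaining + first: "bo" + "lebf" = "bolebf"

bolebf


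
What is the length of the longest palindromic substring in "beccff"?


Input: "beccff"
Checking substrings for palindromes:
  [2:4] "cc" (len 2) => palindrome
  [4:6] "ff" (len 2) => palindrome
Longest palindromic substring: "cc" with length 2

2


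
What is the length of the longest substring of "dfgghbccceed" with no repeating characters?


Input: "dfgghbccceed"
Sliding window (track last position of each char):
  Position 0 ('d'): window [0,0] length 1 -- new best
  Position 1 ('f'): window [0,1] length 2 -- new best
  Position 2 ('g'): window [0,2] length 3 -- new best
  Position 3 ('g'): repeat (last at 2), move window start to 3
  Position 3 ('g'): window [3,3] length 1
  Position 4 ('h'): window [3,4] length 2
  Position 5 ('b'): window [3,5] length 3
  Position 6 ('c'): window [3,6] length 4 -- new best
  Position 7 ('c'): repeat (last at 6), move window start to 7
  Position 7 ('c'): window [7,7] length 1
  Position 8 ('c'): repeat (last at 7), move window start to 8
  Position 8 ('c'): window [8,8] length 1
  Position 9 ('e'): window [8,9] length 2
  Position 10 ('e'): repeat (last at 9), move window start to 10
  Position 10 ('e'): window [10,10] length 1
  Position 11 ('d'): window [10,11] length 2
Longest substring with no repeats: "ghbc" with length 4

4


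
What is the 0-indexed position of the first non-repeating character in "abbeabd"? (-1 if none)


Input: abbeabd
Character frequencies:
  'a': 2
  'b': 3
  'd': 1
  'e': 1
Scanning left to right for freq == 1:
  Position 0 ('a'): freq=2, skip
  Position 1 ('b'): freq=3, skip
  Position 2 ('b'): freq=3, skip
  Position 3 ('e'): unique! => answer = 3

3


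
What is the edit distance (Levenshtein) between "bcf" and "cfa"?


Computing edit distance: "bcf" -> "cfa"
DP table:
           c    f    a
      0    1    2    3
  b   1    1    2    3
  c   2    1    2    3
  f   3    2    1    2
Edit distance = dp[3][3] = 2

2


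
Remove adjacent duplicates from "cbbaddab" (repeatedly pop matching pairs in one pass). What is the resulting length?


Input: cbbaddab
Stack-based adjacent duplicate removal:
  Read 'c': push. Stack: c
  Read 'b': push. Stack: cb
  Read 'b': matches stack top 'b' => pop. Stack: c
  Read 'a': push. Stack: ca
  Read 'd': push. Stack: cad
  Read 'd': matches stack top 'd' => pop. Stack: ca
  Read 'a': matches stack top 'a' => pop. Stack: c
  Read 'b': push. Stack: cb
Final stack: "cb" (length 2)

2


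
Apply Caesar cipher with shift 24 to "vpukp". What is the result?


Caesar cipher: shift "vpukp" by 24
  'v' (pos 21) + 24 = pos 19 = 't'
  'p' (pos 15) + 24 = pos 13 = 'n'
  'u' (pos 20) + 24 = pos 18 = 's'
  'k' (pos 10) + 24 = pos 8 = 'i'
  'p' (pos 15) + 24 = pos 13 = 'n'
Result: tnsin

tnsin


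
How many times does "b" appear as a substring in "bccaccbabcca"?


Searching for "b" in "bccaccbabcca"
Scanning each position:
  Position 0: "b" => MATCH
  Position 1: "c" => no
  Position 2: "c" => no
  Position 3: "a" => no
  Position 4: "c" => no
  Position 5: "c" => no
  Position 6: "b" => MATCH
  Position 7: "a" => no
  Position 8: "b" => MATCH
  Position 9: "c" => no
  Position 10: "c" => no
  Position 11: "a" => no
Total occurrences: 3

3


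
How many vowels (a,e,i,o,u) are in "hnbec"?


Input: hnbec
Checking each character:
  'h' at position 0: consonant
  'n' at position 1: consonant
  'b' at position 2: consonant
  'e' at position 3: vowel (running total: 1)
  'c' at position 4: consonant
Total vowels: 1

1


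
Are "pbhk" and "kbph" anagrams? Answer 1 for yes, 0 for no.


Strings: "pbhk", "kbph"
Sorted first:  bhkp
Sorted second: bhkp
Sorted forms match => anagrams

1


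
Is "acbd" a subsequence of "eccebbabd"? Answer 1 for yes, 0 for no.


Check if "acbd" is a subsequence of "eccebbabd"
Greedy scan:
  Position 0 ('e'): no match needed
  Position 1 ('c'): no match needed
  Position 2 ('c'): no match needed
  Position 3 ('e'): no match needed
  Position 4 ('b'): no match needed
  Position 5 ('b'): no match needed
  Position 6 ('a'): matches sub[0] = 'a'
  Position 7 ('b'): no match needed
  Position 8 ('d'): no match needed
Only matched 1/4 characters => not a subsequence

0


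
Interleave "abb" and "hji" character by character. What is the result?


Interleaving "abb" and "hji":
  Position 0: 'a' from first, 'h' from second => "ah"
  Position 1: 'b' from first, 'j' from second => "bj"
  Position 2: 'b' from first, 'i' from second => "bi"
Result: ahbjbi

ahbjbi


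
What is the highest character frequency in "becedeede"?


Input: becedeede
Character counts:
  'b': 1
  'c': 1
  'd': 2
  'e': 5
Maximum frequency: 5

5


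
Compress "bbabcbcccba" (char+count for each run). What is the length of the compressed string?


Input: bbabcbcccba
Runs:
  'b' x 2 => "b2"
  'a' x 1 => "a1"
  'b' x 1 => "b1"
  'c' x 1 => "c1"
  'b' x 1 => "b1"
  'c' x 3 => "c3"
  'b' x 1 => "b1"
  'a' x 1 => "a1"
Compressed: "b2a1b1c1b1c3b1a1"
Compressed length: 16

16


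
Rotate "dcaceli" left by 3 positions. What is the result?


Input: "dcaceli", rotate left by 3
First 3 characters: "dca"
Remaining characters: "celi"
Concatenate remaining + first: "celi" + "dca" = "celidca"

celidca


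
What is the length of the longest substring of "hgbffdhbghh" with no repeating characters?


Input: "hgbffdhbghh"
Sliding window (track last position of each char):
  Position 0 ('h'): window [0,0] length 1 -- new best
  Position 1 ('g'): window [0,1] length 2 -- new best
  Position 2 ('b'): window [0,2] length 3 -- new best
  Position 3 ('f'): window [0,3] length 4 -- new best
  Position 4 ('f'): repeat (last at 3), move window start to 4
  Position 4 ('f'): window [4,4] length 1
  Position 5 ('d'): window [4,5] length 2
  Position 6 ('h'): window [4,6] length 3
  Position 7 ('b'): window [4,7] length 4
  Position 8 ('g'): window [4,8] length 5 -- new best
  Position 9 ('h'): repeat (last at 6), move window start to 7
  Position 9 ('h'): window [7,9] length 3
  Position 10 ('h'): repeat (last at 9), move window start to 10
  Position 10 ('h'): window [10,10] length 1
Longest substring with no repeats: "fdhbg" with length 5

5


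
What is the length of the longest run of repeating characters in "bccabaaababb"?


Input: "bccabaaababb"
Scanning for longest run:
  Position 1 ('c'): new char, reset run to 1
  Position 2 ('c'): continues run of 'c', length=2
  Position 3 ('a'): new char, reset run to 1
  Position 4 ('b'): new char, reset run to 1
  Position 5 ('a'): new char, reset run to 1
  Position 6 ('a'): continues run of 'a', length=2
  Position 7 ('a'): continues run of 'a', length=3
  Position 8 ('b'): new char, reset run to 1
  Position 9 ('a'): new char, reset run to 1
  Position 10 ('b'): new char, reset run to 1
  Position 11 ('b'): continues run of 'b', length=2
Longest run: 'a' with length 3

3


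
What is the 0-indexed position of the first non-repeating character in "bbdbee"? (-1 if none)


Input: bbdbee
Character frequencies:
  'b': 3
  'd': 1
  'e': 2
Scanning left to right for freq == 1:
  Position 0 ('b'): freq=3, skip
  Position 1 ('b'): freq=3, skip
  Position 2 ('d'): unique! => answer = 2

2


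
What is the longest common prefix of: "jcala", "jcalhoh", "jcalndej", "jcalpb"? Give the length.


Words: jcala, jcalhoh, jcalndej, jcalpb
  Position 0: all 'j' => match
  Position 1: all 'c' => match
  Position 2: all 'a' => match
  Position 3: all 'l' => match
  Position 4: ('a', 'h', 'n', 'p') => mismatch, stop
LCP = "jcal" (length 4)

4


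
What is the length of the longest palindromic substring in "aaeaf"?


Input: "aaeaf"
Checking substrings for palindromes:
  [1:4] "aea" (len 3) => palindrome
  [0:2] "aa" (len 2) => palindrome
Longest palindromic substring: "aea" with length 3

3


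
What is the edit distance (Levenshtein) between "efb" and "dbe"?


Computing edit distance: "efb" -> "dbe"
DP table:
           d    b    e
      0    1    2    3
  e   1    1    2    2
  f   2    2    2    3
  b   3    3    2    3
Edit distance = dp[3][3] = 3

3


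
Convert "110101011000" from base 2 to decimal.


Input: "110101011000" in base 2
Positional expansion:
  Digit '1' (value 1) x 2^11 = 2048
  Digit '1' (value 1) x 2^10 = 1024
  Digit '0' (value 0) x 2^9 = 0
  Digit '1' (value 1) x 2^8 = 256
  Digit '0' (value 0) x 2^7 = 0
  Digit '1' (value 1) x 2^6 = 64
  Digit '0' (value 0) x 2^5 = 0
  Digit '1' (value 1) x 2^4 = 16
  Digit '1' (value 1) x 2^3 = 8
  Digit '0' (value 0) x 2^2 = 0
  Digit '0' (value 0) x 2^1 = 0
  Digit '0' (value 0) x 2^0 = 0
Sum = 3416

3416


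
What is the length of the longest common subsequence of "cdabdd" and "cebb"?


LCS of "cdabdd" and "cebb"
DP table:
           c    e    b    b
      0    0    0    0    0
  c   0    1    1    1    1
  d   0    1    1    1    1
  a   0    1    1    1    1
  b   0    1    1    2    2
  d   0    1    1    2    2
  d   0    1    1    2    2
LCS length = dp[6][4] = 2

2


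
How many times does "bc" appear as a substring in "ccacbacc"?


Searching for "bc" in "ccacbacc"
Scanning each position:
  Position 0: "cc" => no
  Position 1: "ca" => no
  Position 2: "ac" => no
  Position 3: "cb" => no
  Position 4: "ba" => no
  Position 5: "ac" => no
  Position 6: "cc" => no
Total occurrences: 0

0


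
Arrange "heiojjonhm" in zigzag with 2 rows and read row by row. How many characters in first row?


Zigzag "heiojjonhm" into 2 rows:
Placing characters:
  'h' => row 0
  'e' => row 1
  'i' => row 0
  'o' => row 1
  'j' => row 0
  'j' => row 1
  'o' => row 0
  'n' => row 1
  'h' => row 0
  'm' => row 1
Rows:
  Row 0: "hijoh"
  Row 1: "eojnm"
First row length: 5

5


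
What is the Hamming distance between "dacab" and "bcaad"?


Comparing "dacab" and "bcaad" position by position:
  Position 0: 'd' vs 'b' => differ
  Position 1: 'a' vs 'c' => differ
  Position 2: 'c' vs 'a' => differ
  Position 3: 'a' vs 'a' => same
  Position 4: 'b' vs 'd' => differ
Total differences (Hamming distance): 4

4


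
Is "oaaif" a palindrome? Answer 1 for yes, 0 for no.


Input: oaaif
Reversed: fiaao
  Compare pos 0 ('o') with pos 4 ('f'): MISMATCH
  Compare pos 1 ('a') with pos 3 ('i'): MISMATCH
Result: not a palindrome

0


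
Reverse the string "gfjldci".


Input: gfjldci
Reading characters right to left:
  Position 6: 'i'
  Position 5: 'c'
  Position 4: 'd'
  Position 3: 'l'
  Position 2: 'j'
  Position 1: 'f'
  Position 0: 'g'
Reversed: icdljfg

icdljfg


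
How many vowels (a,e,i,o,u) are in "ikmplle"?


Input: ikmplle
Checking each character:
  'i' at position 0: vowel (running total: 1)
  'k' at position 1: consonant
  'm' at position 2: consonant
  'p' at position 3: consonant
  'l' at position 4: consonant
  'l' at position 5: consonant
  'e' at position 6: vowel (running total: 2)
Total vowels: 2

2


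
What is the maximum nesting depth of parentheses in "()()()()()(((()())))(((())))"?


Input: "()()()()()(((()())))(((())))"
Tracking depth:
  Position 0 '(': depth becomes 1
  Position 1 ')': depth becomes 0
  Position 2 '(': depth becomes 1
  Position 3 ')': depth becomes 0
  Position 4 '(': depth becomes 1
  Position 5 ')': depth becomes 0
  Position 6 '(': depth becomes 1
  Position 7 ')': depth becomes 0
  Position 8 '(': depth becomes 1
  Position 9 ')': depth becomes 0
  Position 10 '(': depth becomes 1
  Position 11 '(': depth becomes 2
  Position 12 '(': depth becomes 3
  Position 13 '(': depth becomes 4
  Position 14 ')': depth becomes 3
  Position 15 '(': depth becomes 4
  Position 16 ')': depth becomes 3
  Position 17 ')': depth becomes 2
  Position 18 ')': depth becomes 1
  Position 19 ')': depth becomes 0
  Position 20 '(': depth becomes 1
  Position 21 '(': depth becomes 2
  Position 22 '(': depth becomes 3
  Position 23 '(': depth becomes 4
  Position 24 ')': depth becomes 3
  Position 25 ')': depth becomes 2
  Position 26 ')': depth becomes 1
  Position 27 ')': depth becomes 0
Maximum depth reached: 4

4


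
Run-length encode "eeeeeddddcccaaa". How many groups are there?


Input: eeeeeddddcccaaa
Scanning for consecutive runs:
  Group 1: 'e' x 5 (positions 0-4)
  Group 2: 'd' x 4 (positions 5-8)
  Group 3: 'c' x 3 (positions 9-11)
  Group 4: 'a' x 3 (positions 12-14)
Total groups: 4

4


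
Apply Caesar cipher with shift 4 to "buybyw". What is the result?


Caesar cipher: shift "buybyw" by 4
  'b' (pos 1) + 4 = pos 5 = 'f'
  'u' (pos 20) + 4 = pos 24 = 'y'
  'y' (pos 24) + 4 = pos 2 = 'c'
  'b' (pos 1) + 4 = pos 5 = 'f'
  'y' (pos 24) + 4 = pos 2 = 'c'
  'w' (pos 22) + 4 = pos 0 = 'a'
Result: fycfca

fycfca


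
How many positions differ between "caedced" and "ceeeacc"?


Comparing "caedced" and "ceeeacc" position by position:
  Position 0: 'c' vs 'c' => same
  Position 1: 'a' vs 'e' => DIFFER
  Position 2: 'e' vs 'e' => same
  Position 3: 'd' vs 'e' => DIFFER
  Position 4: 'c' vs 'a' => DIFFER
  Position 5: 'e' vs 'c' => DIFFER
  Position 6: 'd' vs 'c' => DIFFER
Positions that differ: 5

5


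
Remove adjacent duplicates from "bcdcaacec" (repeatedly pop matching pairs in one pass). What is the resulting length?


Input: bcdcaacec
Stack-based adjacent duplicate removal:
  Read 'b': push. Stack: b
  Read 'c': push. Stack: bc
  Read 'd': push. Stack: bcd
  Read 'c': push. Stack: bcdc
  Read 'a': push. Stack: bcdca
  Read 'a': matches stack top 'a' => pop. Stack: bcdc
  Read 'c': matches stack top 'c' => pop. Stack: bcd
  Read 'e': push. Stack: bcde
  Read 'c': push. Stack: bcdec
Final stack: "bcdec" (length 5)

5


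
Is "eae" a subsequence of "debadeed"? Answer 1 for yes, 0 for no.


Check if "eae" is a subsequence of "debadeed"
Greedy scan:
  Position 0 ('d'): no match needed
  Position 1 ('e'): matches sub[0] = 'e'
  Position 2 ('b'): no match needed
  Position 3 ('a'): matches sub[1] = 'a'
  Position 4 ('d'): no match needed
  Position 5 ('e'): matches sub[2] = 'e'
  Position 6 ('e'): no match needed
  Position 7 ('d'): no match needed
All 3 characters matched => is a subsequence

1


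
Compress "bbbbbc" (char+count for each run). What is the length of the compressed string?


Input: bbbbbc
Runs:
  'b' x 5 => "b5"
  'c' x 1 => "c1"
Compressed: "b5c1"
Compressed length: 4

4


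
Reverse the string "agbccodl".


Input: agbccodl
Reading characters right to left:
  Position 7: 'l'
  Position 6: 'd'
  Position 5: 'o'
  Position 4: 'c'
  Position 3: 'c'
  Position 2: 'b'
  Position 1: 'g'
  Position 0: 'a'
Reversed: ldoccbga

ldoccbga


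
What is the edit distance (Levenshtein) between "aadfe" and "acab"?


Computing edit distance: "aadfe" -> "acab"
DP table:
           a    c    a    b
      0    1    2    3    4
  a   1    0    1    2    3
  a   2    1    1    1    2
  d   3    2    2    2    2
  f   4    3    3    3    3
  e   5    4    4    4    4
Edit distance = dp[5][4] = 4

4


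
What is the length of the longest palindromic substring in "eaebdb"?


Input: "eaebdb"
Checking substrings for palindromes:
  [0:3] "eae" (len 3) => palindrome
  [3:6] "bdb" (len 3) => palindrome
Longest palindromic substring: "eae" with length 3

3


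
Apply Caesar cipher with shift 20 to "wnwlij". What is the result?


Caesar cipher: shift "wnwlij" by 20
  'w' (pos 22) + 20 = pos 16 = 'q'
  'n' (pos 13) + 20 = pos 7 = 'h'
  'w' (pos 22) + 20 = pos 16 = 'q'
  'l' (pos 11) + 20 = pos 5 = 'f'
  'i' (pos 8) + 20 = pos 2 = 'c'
  'j' (pos 9) + 20 = pos 3 = 'd'
Result: qhqfcd

qhqfcd


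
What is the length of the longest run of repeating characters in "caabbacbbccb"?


Input: "caabbacbbccb"
Scanning for longest run:
  Position 1 ('a'): new char, reset run to 1
  Position 2 ('a'): continues run of 'a', length=2
  Position 3 ('b'): new char, reset run to 1
  Position 4 ('b'): continues run of 'b', length=2
  Position 5 ('a'): new char, reset run to 1
  Position 6 ('c'): new char, reset run to 1
  Position 7 ('b'): new char, reset run to 1
  Position 8 ('b'): continues run of 'b', length=2
  Position 9 ('c'): new char, reset run to 1
  Position 10 ('c'): continues run of 'c', length=2
  Position 11 ('b'): new char, reset run to 1
Longest run: 'a' with length 2

2


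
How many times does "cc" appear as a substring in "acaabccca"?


Searching for "cc" in "acaabccca"
Scanning each position:
  Position 0: "ac" => no
  Position 1: "ca" => no
  Position 2: "aa" => no
  Position 3: "ab" => no
  Position 4: "bc" => no
  Position 5: "cc" => MATCH
  Position 6: "cc" => MATCH
  Position 7: "ca" => no
Total occurrences: 2

2


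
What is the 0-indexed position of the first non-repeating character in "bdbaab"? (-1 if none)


Input: bdbaab
Character frequencies:
  'a': 2
  'b': 3
  'd': 1
Scanning left to right for freq == 1:
  Position 0 ('b'): freq=3, skip
  Position 1 ('d'): unique! => answer = 1

1


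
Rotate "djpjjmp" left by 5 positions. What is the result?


Input: "djpjjmp", rotate left by 5
First 5 characters: "djpjj"
Remaining characters: "mp"
Concatenate remaining + first: "mp" + "djpjj" = "mpdjpjj"

mpdjpjj


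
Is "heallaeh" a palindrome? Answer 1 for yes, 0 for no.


Input: heallaeh
Reversed: heallaeh
  Compare pos 0 ('h') with pos 7 ('h'): match
  Compare pos 1 ('e') with pos 6 ('e'): match
  Compare pos 2 ('a') with pos 5 ('a'): match
  Compare pos 3 ('l') with pos 4 ('l'): match
Result: palindrome

1


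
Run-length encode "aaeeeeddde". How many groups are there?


Input: aaeeeeddde
Scanning for consecutive runs:
  Group 1: 'a' x 2 (positions 0-1)
  Group 2: 'e' x 4 (positions 2-5)
  Group 3: 'd' x 3 (positions 6-8)
  Group 4: 'e' x 1 (positions 9-9)
Total groups: 4

4


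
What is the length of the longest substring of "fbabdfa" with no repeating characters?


Input: "fbabdfa"
Sliding window (track last position of each char):
  Position 0 ('f'): window [0,0] length 1 -- new best
  Position 1 ('b'): window [0,1] length 2 -- new best
  Position 2 ('a'): window [0,2] length 3 -- new best
  Position 3 ('b'): repeat (last at 1), move window start to 2
  Position 3 ('b'): window [2,3] length 2
  Position 4 ('d'): window [2,4] length 3
  Position 5 ('f'): window [2,5] length 4 -- new best
  Position 6 ('a'): repeat (last at 2), move window start to 3
  Position 6 ('a'): window [3,6] length 4
Longest substring with no repeats: "abdf" with length 4

4


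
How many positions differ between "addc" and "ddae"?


Comparing "addc" and "ddae" position by position:
  Position 0: 'a' vs 'd' => DIFFER
  Position 1: 'd' vs 'd' => same
  Position 2: 'd' vs 'a' => DIFFER
  Position 3: 'c' vs 'e' => DIFFER
Positions that differ: 3

3


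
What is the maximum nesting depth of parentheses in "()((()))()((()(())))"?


Input: "()((()))()((()(())))"
Tracking depth:
  Position 0 '(': depth becomes 1
  Position 1 ')': depth becomes 0
  Position 2 '(': depth becomes 1
  Position 3 '(': depth becomes 2
  Position 4 '(': depth becomes 3
  Position 5 ')': depth becomes 2
  Position 6 ')': depth becomes 1
  Position 7 ')': depth becomes 0
  Position 8 '(': depth becomes 1
  Position 9 ')': depth becomes 0
  Position 10 '(': depth becomes 1
  Position 11 '(': depth becomes 2
  Position 12 '(': depth becomes 3
  Position 13 ')': depth becomes 2
  Position 14 '(': depth becomes 3
  Position 15 '(': depth becomes 4
  Position 16 ')': depth becomes 3
  Position 17 ')': depth becomes 2
  Position 18 ')': depth becomes 1
  Position 19 ')': depth becomes 0
Maximum depth reached: 4

4


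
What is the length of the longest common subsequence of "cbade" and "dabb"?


LCS of "cbade" and "dabb"
DP table:
           d    a    b    b
      0    0    0    0    0
  c   0    0    0    0    0
  b   0    0    0    1    1
  a   0    0    1    1    1
  d   0    1    1    1    1
  e   0    1    1    1    1
LCS length = dp[5][4] = 1

1


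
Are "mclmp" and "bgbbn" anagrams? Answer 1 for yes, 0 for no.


Strings: "mclmp", "bgbbn"
Sorted first:  clmmp
Sorted second: bbbgn
Differ at position 0: 'c' vs 'b' => not anagrams

0


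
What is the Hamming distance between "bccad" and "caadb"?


Comparing "bccad" and "caadb" position by position:
  Position 0: 'b' vs 'c' => differ
  Position 1: 'c' vs 'a' => differ
  Position 2: 'c' vs 'a' => differ
  Position 3: 'a' vs 'd' => differ
  Position 4: 'd' vs 'b' => differ
Total differences (Hamming distance): 5

5


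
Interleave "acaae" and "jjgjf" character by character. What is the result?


Interleaving "acaae" and "jjgjf":
  Position 0: 'a' from first, 'j' from second => "aj"
  Position 1: 'c' from first, 'j' from second => "cj"
  Position 2: 'a' from first, 'g' from second => "ag"
  Position 3: 'a' from first, 'j' from second => "aj"
  Position 4: 'e' from first, 'f' from second => "ef"
Result: ajcjagajef

ajcjagajef


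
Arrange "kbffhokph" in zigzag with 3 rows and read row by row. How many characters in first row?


Zigzag "kbffhokph" into 3 rows:
Placing characters:
  'k' => row 0
  'b' => row 1
  'f' => row 2
  'f' => row 1
  'h' => row 0
  'o' => row 1
  'k' => row 2
  'p' => row 1
  'h' => row 0
Rows:
  Row 0: "khh"
  Row 1: "bfop"
  Row 2: "fk"
First row length: 3

3


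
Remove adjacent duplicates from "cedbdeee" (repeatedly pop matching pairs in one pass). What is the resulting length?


Input: cedbdeee
Stack-based adjacent duplicate removal:
  Read 'c': push. Stack: c
  Read 'e': push. Stack: ce
  Read 'd': push. Stack: ced
  Read 'b': push. Stack: cedb
  Read 'd': push. Stack: cedbd
  Read 'e': push. Stack: cedbde
  Read 'e': matches stack top 'e' => pop. Stack: cedbd
  Read 'e': push. Stack: cedbde
Final stack: "cedbde" (length 6)

6


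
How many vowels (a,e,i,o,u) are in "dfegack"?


Input: dfegack
Checking each character:
  'd' at position 0: consonant
  'f' at position 1: consonant
  'e' at position 2: vowel (running total: 1)
  'g' at position 3: consonant
  'a' at position 4: vowel (running total: 2)
  'c' at position 5: consonant
  'k' at position 6: consonant
Total vowels: 2

2


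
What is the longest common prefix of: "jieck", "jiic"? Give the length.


Words: jieck, jiic
  Position 0: all 'j' => match
  Position 1: all 'i' => match
  Position 2: ('e', 'i') => mismatch, stop
LCP = "ji" (length 2)

2


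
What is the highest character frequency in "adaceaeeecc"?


Input: adaceaeeecc
Character counts:
  'a': 3
  'c': 3
  'd': 1
  'e': 4
Maximum frequency: 4

4


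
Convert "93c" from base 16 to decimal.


Input: "93c" in base 16
Positional expansion:
  Digit '9' (value 9) x 16^2 = 2304
  Digit '3' (value 3) x 16^1 = 48
  Digit 'c' (value 12) x 16^0 = 12
Sum = 2364

2364


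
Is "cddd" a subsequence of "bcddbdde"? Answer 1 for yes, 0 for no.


Check if "cddd" is a subsequence of "bcddbdde"
Greedy scan:
  Position 0 ('b'): no match needed
  Position 1 ('c'): matches sub[0] = 'c'
  Position 2 ('d'): matches sub[1] = 'd'
  Position 3 ('d'): matches sub[2] = 'd'
  Position 4 ('b'): no match needed
  Position 5 ('d'): matches sub[3] = 'd'
  Position 6 ('d'): no match needed
  Position 7 ('e'): no match needed
All 4 characters matched => is a subsequence

1


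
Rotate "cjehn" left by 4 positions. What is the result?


Input: "cjehn", rotate left by 4
First 4 characters: "cjeh"
Remaining characters: "n"
Concatenate remaining + first: "n" + "cjeh" = "ncjeh"

ncjeh


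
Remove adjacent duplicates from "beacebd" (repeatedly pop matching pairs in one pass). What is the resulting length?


Input: beacebd
Stack-based adjacent duplicate removal:
  Read 'b': push. Stack: b
  Read 'e': push. Stack: be
  Read 'a': push. Stack: bea
  Read 'c': push. Stack: beac
  Read 'e': push. Stack: beace
  Read 'b': push. Stack: beaceb
  Read 'd': push. Stack: beacebd
Final stack: "beacebd" (length 7)

7


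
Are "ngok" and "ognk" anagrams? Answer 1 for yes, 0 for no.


Strings: "ngok", "ognk"
Sorted first:  gkno
Sorted second: gkno
Sorted forms match => anagrams

1


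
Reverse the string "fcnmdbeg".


Input: fcnmdbeg
Reading characters right to left:
  Position 7: 'g'
  Position 6: 'e'
  Position 5: 'b'
  Position 4: 'd'
  Position 3: 'm'
  Position 2: 'n'
  Position 1: 'c'
  Position 0: 'f'
Reversed: gebdmncf

gebdmncf


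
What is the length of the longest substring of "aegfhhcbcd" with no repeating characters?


Input: "aegfhhcbcd"
Sliding window (track last position of each char):
  Position 0 ('a'): window [0,0] length 1 -- new best
  Position 1 ('e'): window [0,1] length 2 -- new best
  Position 2 ('g'): window [0,2] length 3 -- new best
  Position 3 ('f'): window [0,3] length 4 -- new best
  Position 4 ('h'): window [0,4] length 5 -- new best
  Position 5 ('h'): repeat (last at 4), move window start to 5
  Position 5 ('h'): window [5,5] length 1
  Position 6 ('c'): window [5,6] length 2
  Position 7 ('b'): window [5,7] length 3
  Position 8 ('c'): repeat (last at 6), move window start to 7
  Position 8 ('c'): window [7,8] length 2
  Position 9 ('d'): window [7,9] length 3
Longest substring with no repeats: "aegfh" with length 5

5


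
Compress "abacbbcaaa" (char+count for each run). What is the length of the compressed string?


Input: abacbbcaaa
Runs:
  'a' x 1 => "a1"
  'b' x 1 => "b1"
  'a' x 1 => "a1"
  'c' x 1 => "c1"
  'b' x 2 => "b2"
  'c' x 1 => "c1"
  'a' x 3 => "a3"
Compressed: "a1b1a1c1b2c1a3"
Compressed length: 14

14


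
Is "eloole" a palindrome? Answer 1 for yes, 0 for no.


Input: eloole
Reversed: eloole
  Compare pos 0 ('e') with pos 5 ('e'): match
  Compare pos 1 ('l') with pos 4 ('l'): match
  Compare pos 2 ('o') with pos 3 ('o'): match
Result: palindrome

1
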